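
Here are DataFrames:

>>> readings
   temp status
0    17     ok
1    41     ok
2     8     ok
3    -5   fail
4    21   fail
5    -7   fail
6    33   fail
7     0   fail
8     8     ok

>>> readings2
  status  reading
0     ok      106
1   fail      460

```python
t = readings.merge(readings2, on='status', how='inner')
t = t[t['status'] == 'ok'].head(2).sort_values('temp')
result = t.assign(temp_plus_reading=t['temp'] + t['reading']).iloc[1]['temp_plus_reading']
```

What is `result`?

merge on 'status' (how='inner') → 9 rows:
   temp status  reading
0    17     ok      106
1    41     ok      106
2     8     ok      106
3    -5   fail      460
4    21   fail      460
5    -7   fail      460
6    33   fail      460
7     0   fail      460
8     8     ok      106
filter rows where status == 'ok':
   temp status  reading
0    17     ok      106
1    41     ok      106
2     8     ok      106
8     8     ok      106
take first 2 rows:
   temp status  reading
0    17     ok      106
1    41     ok      106
sort by temp:
   temp status  reading
0    17     ok      106
1    41     ok      106
add column temp_plus_reading = t['temp'] + t['reading']:
   temp status  reading  temp_plus_reading
0    17     ok      106                123
1    41     ok      106                147
So iloc[1]['temp_plus_reading'] = 147.

147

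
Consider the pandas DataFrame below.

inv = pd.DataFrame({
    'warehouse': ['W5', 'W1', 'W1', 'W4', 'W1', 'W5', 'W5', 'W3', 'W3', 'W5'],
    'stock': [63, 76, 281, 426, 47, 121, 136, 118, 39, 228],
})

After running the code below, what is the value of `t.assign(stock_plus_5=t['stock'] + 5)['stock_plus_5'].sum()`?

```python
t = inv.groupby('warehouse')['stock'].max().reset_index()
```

1073

group by warehouse, max of stock:
warehouse
W1    281
W3    118
W4    426
W5    228
Name: stock, dtype: int64
reset_index():
  warehouse  stock
0        W1    281
1        W3    118
2        W4    426
3        W5    228
add column stock_plus_5 = t['stock'] + 5:
  warehouse  stock  stock_plus_5
0        W1    281           286
1        W3    118           123
2        W4    426           431
3        W5    228           233
So sum() = 1073.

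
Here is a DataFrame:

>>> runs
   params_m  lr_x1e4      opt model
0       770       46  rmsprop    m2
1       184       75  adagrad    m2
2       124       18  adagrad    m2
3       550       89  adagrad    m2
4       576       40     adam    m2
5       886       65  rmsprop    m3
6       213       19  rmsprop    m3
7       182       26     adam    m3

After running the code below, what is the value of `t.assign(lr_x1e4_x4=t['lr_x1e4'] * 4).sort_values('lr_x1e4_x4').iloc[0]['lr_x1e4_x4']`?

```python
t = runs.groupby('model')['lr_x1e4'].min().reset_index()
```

72

group by model, min of lr_x1e4:
model
m2    18
m3    19
Name: lr_x1e4, dtype: int64
reset_index():
  model  lr_x1e4
0    m2       18
1    m3       19
add column lr_x1e4_x4 = t['lr_x1e4'] * 4:
  model  lr_x1e4  lr_x1e4_x4
0    m2       18          72
1    m3       19          76
sort by lr_x1e4_x4:
  model  lr_x1e4  lr_x1e4_x4
0    m2       18          72
1    m3       19          76
So iloc[0]['lr_x1e4_x4'] = 72.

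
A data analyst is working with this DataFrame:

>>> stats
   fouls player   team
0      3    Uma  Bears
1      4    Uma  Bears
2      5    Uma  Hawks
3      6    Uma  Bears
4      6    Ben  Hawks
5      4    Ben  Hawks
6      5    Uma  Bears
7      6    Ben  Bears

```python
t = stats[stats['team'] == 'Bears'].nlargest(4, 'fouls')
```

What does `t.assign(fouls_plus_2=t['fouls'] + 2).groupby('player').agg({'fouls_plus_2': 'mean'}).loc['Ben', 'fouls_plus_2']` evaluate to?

filter rows where team == 'Bears':
   fouls player   team
0      3    Uma  Bears
1      4    Uma  Bears
3      6    Uma  Bears
6      5    Uma  Bears
7      6    Ben  Bears
take 4 rows with largest fouls:
   fouls player   team
3      6    Uma  Bears
7      6    Ben  Bears
6      5    Uma  Bears
1      4    Uma  Bears
add column fouls_plus_2 = t['fouls'] + 2:
   fouls player   team  fouls_plus_2
3      6    Uma  Bears             8
7      6    Ben  Bears             8
6      5    Uma  Bears             7
1      4    Uma  Bears             6
group by player, mean of fouls_plus_2:
        fouls_plus_2
player              
Ben              8.0
Uma              7.0
value at row 'Ben', column 'fouls_plus_2' → 8.0

8.0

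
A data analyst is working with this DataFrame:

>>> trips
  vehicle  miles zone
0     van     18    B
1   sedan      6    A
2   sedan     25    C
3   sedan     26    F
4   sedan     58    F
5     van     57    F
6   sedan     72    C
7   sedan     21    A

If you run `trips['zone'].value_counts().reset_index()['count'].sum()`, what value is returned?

value_counts of zone:
zone
F    3
A    2
C    2
B    1
Name: count, dtype: int64
reset_index():
  zone  count
0    F      3
1    A      2
2    C      2
3    B      1
Hence 8.

8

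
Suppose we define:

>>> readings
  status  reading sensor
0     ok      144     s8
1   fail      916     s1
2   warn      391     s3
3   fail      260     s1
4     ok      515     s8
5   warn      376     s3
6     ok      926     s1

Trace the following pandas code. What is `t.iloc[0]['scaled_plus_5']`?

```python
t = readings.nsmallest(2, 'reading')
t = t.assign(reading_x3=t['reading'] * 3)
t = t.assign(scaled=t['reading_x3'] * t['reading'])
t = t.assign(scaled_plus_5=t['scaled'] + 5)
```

take 2 rows with smallest reading:
  status  reading sensor
0     ok      144     s8
3   fail      260     s1
add column reading_x3 = t['reading'] * 3:
  status  reading sensor  reading_x3
0     ok      144     s8         432
3   fail      260     s1         780
add column scaled = t['reading_x3'] * t['reading']:
  status  reading sensor  reading_x3  scaled
0     ok      144     s8         432   62208
3   fail      260     s1         780  202800
add column scaled_plus_5 = t['scaled'] + 5:
  status  reading sensor  reading_x3  scaled  scaled_plus_5
0     ok      144     s8         432   62208          62213
3   fail      260     s1         780  202800         202805
Finally, value at position 0, column 'scaled_plus_5' = 62213.

62213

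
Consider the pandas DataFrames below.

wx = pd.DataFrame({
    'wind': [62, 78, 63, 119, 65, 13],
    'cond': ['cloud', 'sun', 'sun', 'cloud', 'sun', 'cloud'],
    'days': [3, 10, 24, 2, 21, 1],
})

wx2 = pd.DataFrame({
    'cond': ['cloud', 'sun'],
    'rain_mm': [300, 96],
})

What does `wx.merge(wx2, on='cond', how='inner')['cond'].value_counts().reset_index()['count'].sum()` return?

merge on 'cond' (how='inner') → 6 rows:
   wind   cond  days  rain_mm
0    62  cloud     3      300
1    78    sun    10       96
2    63    sun    24       96
3   119  cloud     2      300
4    65    sun    21       96
5    13  cloud     1      300
value_counts of cond:
cond
cloud    3
sun      3
Name: count, dtype: int64
reset_index():
    cond  count
0  cloud      3
1    sun      3

6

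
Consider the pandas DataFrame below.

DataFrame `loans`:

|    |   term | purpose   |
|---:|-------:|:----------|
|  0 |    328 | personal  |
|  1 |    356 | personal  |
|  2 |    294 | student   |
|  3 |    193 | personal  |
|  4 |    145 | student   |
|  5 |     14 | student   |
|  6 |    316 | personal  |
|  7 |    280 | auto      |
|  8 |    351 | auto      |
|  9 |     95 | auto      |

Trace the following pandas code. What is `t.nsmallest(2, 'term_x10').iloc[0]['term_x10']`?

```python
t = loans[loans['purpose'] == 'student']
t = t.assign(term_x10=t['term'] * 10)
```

140

filter rows where purpose == 'student':
   term  purpose
2   294  student
4   145  student
5    14  student
add column term_x10 = t['term'] * 10:
   term  purpose  term_x10
2   294  student      2940
4   145  student      1450
5    14  student       140
take 2 rows with smallest term_x10:
   term  purpose  term_x10
5    14  student       140
4   145  student      1450
So iloc[0]['term_x10'] = 140.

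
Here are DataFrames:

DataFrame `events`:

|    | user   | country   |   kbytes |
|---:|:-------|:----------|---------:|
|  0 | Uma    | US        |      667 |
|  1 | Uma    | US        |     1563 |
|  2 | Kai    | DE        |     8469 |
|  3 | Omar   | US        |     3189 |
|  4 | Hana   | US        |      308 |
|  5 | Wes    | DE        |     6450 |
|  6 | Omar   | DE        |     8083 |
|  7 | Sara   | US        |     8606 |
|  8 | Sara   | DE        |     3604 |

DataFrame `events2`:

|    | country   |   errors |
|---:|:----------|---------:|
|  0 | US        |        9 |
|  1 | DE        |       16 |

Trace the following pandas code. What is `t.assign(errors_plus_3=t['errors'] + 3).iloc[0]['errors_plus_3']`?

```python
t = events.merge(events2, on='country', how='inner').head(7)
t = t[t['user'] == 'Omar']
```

merge on 'country' (how='inner') → 9 rows:
   user country  kbytes  errors
0   Uma      US     667       9
1   Uma      US    1563       9
2   Kai      DE    8469      16
3  Omar      US    3189       9
4  Hana      US     308       9
5   Wes      DE    6450      16
6  Omar      DE    8083      16
7  Sara      US    8606       9
8  Sara      DE    3604      16
take first 7 rows:
   user country  kbytes  errors
0   Uma      US     667       9
1   Uma      US    1563       9
2   Kai      DE    8469      16
3  Omar      US    3189       9
4  Hana      US     308       9
5   Wes      DE    6450      16
6  Omar      DE    8083      16
filter rows where user == 'Omar':
   user country  kbytes  errors
3  Omar      US    3189       9
6  Omar      DE    8083      16
add column errors_plus_3 = t['errors'] + 3:
   user country  kbytes  errors  errors_plus_3
3  Omar      US    3189       9             12
6  Omar      DE    8083      16             19
value at position 0, column 'errors_plus_3' → 12

12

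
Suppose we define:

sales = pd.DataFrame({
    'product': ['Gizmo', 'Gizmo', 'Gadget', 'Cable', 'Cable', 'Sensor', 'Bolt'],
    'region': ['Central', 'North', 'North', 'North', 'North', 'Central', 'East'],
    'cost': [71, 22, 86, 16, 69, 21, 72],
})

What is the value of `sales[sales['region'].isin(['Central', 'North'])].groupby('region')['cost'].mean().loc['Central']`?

filter rows where region in ['Central', 'North']:
  product   region  cost
0   Gizmo  Central    71
1   Gizmo    North    22
2  Gadget    North    86
3   Cable    North    16
4   Cable    North    69
5  Sensor  Central    21
group by region, mean of cost:
region
Central    46.00
North      48.25
Name: cost, dtype: float64

46.0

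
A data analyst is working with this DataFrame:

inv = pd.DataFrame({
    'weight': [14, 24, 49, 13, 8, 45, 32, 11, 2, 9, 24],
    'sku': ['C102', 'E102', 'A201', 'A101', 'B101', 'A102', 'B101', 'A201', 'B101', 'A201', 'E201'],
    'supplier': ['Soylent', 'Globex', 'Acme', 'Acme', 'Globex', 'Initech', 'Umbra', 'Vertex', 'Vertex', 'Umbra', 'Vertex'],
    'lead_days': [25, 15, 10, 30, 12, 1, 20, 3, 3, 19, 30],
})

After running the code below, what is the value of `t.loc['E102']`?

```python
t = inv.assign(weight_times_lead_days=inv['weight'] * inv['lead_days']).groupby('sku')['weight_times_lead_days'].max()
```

add column weight_times_lead_days = inv['weight'] * inv['lead_days']:
    weight   sku supplier  lead_days  weight_times_lead_days
0       14  C102  Soylent         25                     350
1       24  E102   Globex         15                     360
2       49  A201     Acme         10                     490
3       13  A101     Acme         30                     390
4        8  B101   Globex         12                      96
5       45  A102  Initech          1                      45
6       32  B101    Umbra         20                     640
7       11  A201   Vertex          3                      33
8        2  B101   Vertex          3                       6
9        9  A201    Umbra         19                     171
10      24  E201   Vertex         30                     720
group by sku, max of weight_times_lead_days:
sku
A101    390
A102     45
A201    490
B101    640
C102    350
E102    360
E201    720
Name: weight_times_lead_days, dtype: int64
Reading off the value at index 'E102', we get 360.

360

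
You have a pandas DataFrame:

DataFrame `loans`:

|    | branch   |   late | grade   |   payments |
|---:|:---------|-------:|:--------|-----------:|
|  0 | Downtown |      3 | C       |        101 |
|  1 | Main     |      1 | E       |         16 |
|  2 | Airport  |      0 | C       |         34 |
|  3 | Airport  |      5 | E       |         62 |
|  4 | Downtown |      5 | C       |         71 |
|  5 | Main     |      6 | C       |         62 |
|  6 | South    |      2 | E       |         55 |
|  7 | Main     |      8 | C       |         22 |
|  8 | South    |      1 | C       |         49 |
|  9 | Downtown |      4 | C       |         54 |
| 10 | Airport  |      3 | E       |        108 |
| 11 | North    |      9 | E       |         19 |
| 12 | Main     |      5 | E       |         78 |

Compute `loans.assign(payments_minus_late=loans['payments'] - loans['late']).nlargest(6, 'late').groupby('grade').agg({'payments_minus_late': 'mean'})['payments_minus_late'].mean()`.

add column payments_minus_late = loans['payments'] - loans['late']:
      branch  late grade  payments  payments_minus_late
0   Downtown     3     C       101                   98
1       Main     1     E        16                   15
2    Airport     0     C        34                   34
3    Airport     5     E        62                   57
4   Downtown     5     C        71                   66
5       Main     6     C        62                   56
6      South     2     E        55                   53
7       Main     8     C        22                   14
8      South     1     C        49                   48
9   Downtown     4     C        54                   50
10   Airport     3     E       108                  105
11     North     9     E        19                   10
12      Main     5     E        78                   73
take 6 rows with largest late:
      branch  late grade  payments  payments_minus_late
11     North     9     E        19                   10
7       Main     8     C        22                   14
5       Main     6     C        62                   56
3    Airport     5     E        62                   57
4   Downtown     5     C        71                   66
12      Main     5     E        78                   73
group by grade, mean of payments_minus_late:
       payments_minus_late
grade                     
C                45.333333
E                46.666667

46.0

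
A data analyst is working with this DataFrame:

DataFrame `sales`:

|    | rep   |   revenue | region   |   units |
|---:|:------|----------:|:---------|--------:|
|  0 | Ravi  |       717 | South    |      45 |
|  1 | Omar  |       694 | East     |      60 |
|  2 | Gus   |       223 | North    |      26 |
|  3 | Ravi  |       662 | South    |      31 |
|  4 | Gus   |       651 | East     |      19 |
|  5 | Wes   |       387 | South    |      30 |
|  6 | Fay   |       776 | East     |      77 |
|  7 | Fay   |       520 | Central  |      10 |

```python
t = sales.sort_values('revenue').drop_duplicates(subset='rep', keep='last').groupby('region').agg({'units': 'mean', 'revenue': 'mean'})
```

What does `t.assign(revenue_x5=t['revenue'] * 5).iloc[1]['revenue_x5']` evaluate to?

sort by revenue:
    rep  revenue   region  units
2   Gus      223    North     26
5   Wes      387    South     30
7   Fay      520  Central     10
4   Gus      651     East     19
3  Ravi      662    South     31
1  Omar      694     East     60
0  Ravi      717    South     45
6   Fay      776     East     77
drop duplicate rep (keep=last):
    rep  revenue region  units
5   Wes      387  South     30
4   Gus      651   East     19
1  Omar      694   East     60
0  Ravi      717  South     45
6   Fay      776   East     77
group by region: mean(units), mean(revenue):
        units  revenue
region                
East     52.0    707.0
South    37.5    552.0
add column revenue_x5 = t['revenue'] * 5:
        units  revenue  revenue_x5
region                            
East     52.0    707.0      3535.0
South    37.5    552.0      2760.0

2760.0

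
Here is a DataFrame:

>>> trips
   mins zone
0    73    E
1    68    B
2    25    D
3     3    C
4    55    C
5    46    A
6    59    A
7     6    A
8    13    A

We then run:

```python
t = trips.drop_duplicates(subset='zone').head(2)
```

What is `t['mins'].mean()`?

70.5

drop duplicate zone (keep=first):
   mins zone
0    73    E
1    68    B
2    25    D
3     3    C
5    46    A
take first 2 rows:
   mins zone
0    73    E
1    68    B
Then the mean of column 'mins': 70.5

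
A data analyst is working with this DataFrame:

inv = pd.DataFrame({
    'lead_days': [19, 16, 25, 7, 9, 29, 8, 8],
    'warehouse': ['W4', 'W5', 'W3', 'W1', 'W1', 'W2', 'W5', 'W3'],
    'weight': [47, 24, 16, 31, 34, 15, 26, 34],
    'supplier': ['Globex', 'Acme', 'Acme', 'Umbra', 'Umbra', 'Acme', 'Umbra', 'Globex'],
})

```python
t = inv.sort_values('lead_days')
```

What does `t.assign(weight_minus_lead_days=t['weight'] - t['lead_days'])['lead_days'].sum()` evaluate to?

sort by lead_days:
   lead_days warehouse  weight supplier
3          7        W1      31    Umbra
6          8        W5      26    Umbra
7          8        W3      34   Globex
4          9        W1      34    Umbra
1         16        W5      24     Acme
0         19        W4      47   Globex
2         25        W3      16     Acme
5         29        W2      15     Acme
add column weight_minus_lead_days = t['weight'] - t['lead_days']:
   lead_days warehouse  weight supplier  weight_minus_lead_days
3          7        W1      31    Umbra                      24
6          8        W5      26    Umbra                      18
7          8        W3      34   Globex                      26
4          9        W1      34    Umbra                      25
1         16        W5      24     Acme                       8
0         19        W4      47   Globex                      28
2         25        W3      16     Acme                      -9
5         29        W2      15     Acme                     -14

121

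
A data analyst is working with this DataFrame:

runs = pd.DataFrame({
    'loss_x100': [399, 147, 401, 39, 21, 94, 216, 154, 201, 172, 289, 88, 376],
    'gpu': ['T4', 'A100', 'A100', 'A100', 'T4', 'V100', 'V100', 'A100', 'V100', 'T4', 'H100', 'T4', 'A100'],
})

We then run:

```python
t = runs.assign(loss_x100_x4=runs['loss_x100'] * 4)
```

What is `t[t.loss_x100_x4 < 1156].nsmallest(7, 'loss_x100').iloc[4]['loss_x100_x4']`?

588

add column loss_x100_x4 = runs['loss_x100'] * 4:
    loss_x100   gpu  loss_x100_x4
0         399    T4          1596
1         147  A100           588
2         401  A100          1604
3          39  A100           156
4          21    T4            84
5          94  V100           376
6         216  V100           864
7         154  A100           616
8         201  V100           804
9         172    T4           688
10        289  H100          1156
11         88    T4           352
12        376  A100          1504
filter rows where loss_x100_x4 < 1156:
    loss_x100   gpu  loss_x100_x4
1         147  A100           588
3          39  A100           156
4          21    T4            84
5          94  V100           376
6         216  V100           864
7         154  A100           616
8         201  V100           804
9         172    T4           688
11         88    T4           352
take 7 rows with smallest loss_x100:
    loss_x100   gpu  loss_x100_x4
4          21    T4            84
3          39  A100           156
11         88    T4           352
5          94  V100           376
1         147  A100           588
7         154  A100           616
9         172    T4           688
The value at position 4, column 'loss_x100_x4' is 588.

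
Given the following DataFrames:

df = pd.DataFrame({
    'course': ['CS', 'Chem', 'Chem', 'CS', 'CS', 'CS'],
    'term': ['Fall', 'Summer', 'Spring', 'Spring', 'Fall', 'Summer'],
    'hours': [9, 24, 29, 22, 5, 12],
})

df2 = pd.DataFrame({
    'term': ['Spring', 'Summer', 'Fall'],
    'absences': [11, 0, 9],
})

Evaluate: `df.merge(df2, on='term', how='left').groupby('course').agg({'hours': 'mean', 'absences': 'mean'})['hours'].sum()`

38.5

merge on 'term' (how='left') → 6 rows:
  course    term  hours  absences
0     CS    Fall      9         9
1   Chem  Summer     24         0
2   Chem  Spring     29        11
3     CS  Spring     22        11
4     CS    Fall      5         9
5     CS  Summer     12         0
group by course: mean(hours), mean(absences):
        hours  absences
course                 
CS       12.0      7.25
Chem     26.5      5.50
sum of column 'hours' → 38.5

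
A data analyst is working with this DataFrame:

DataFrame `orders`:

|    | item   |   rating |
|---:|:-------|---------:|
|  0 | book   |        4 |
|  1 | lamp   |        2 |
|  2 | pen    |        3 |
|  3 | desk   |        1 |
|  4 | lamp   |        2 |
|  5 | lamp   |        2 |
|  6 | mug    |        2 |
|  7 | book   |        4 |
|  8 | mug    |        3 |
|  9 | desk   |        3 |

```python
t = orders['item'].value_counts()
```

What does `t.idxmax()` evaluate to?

lamp

value_counts of item:
item
lamp    3
book    2
desk    2
mug     2
pen     1
Name: count, dtype: int64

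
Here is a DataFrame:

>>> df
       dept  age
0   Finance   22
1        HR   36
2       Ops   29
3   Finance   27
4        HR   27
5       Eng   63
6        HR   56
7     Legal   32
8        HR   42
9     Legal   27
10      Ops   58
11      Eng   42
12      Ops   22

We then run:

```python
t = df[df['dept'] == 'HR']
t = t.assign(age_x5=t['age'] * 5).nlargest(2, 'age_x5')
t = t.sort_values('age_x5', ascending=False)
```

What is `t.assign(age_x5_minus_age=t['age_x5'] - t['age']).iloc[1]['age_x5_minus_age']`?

filter rows where dept == 'HR':
  dept  age
1   HR   36
4   HR   27
6   HR   56
8   HR   42
add column age_x5 = t['age'] * 5:
  dept  age  age_x5
1   HR   36     180
4   HR   27     135
6   HR   56     280
8   HR   42     210
take 2 rows with largest age_x5:
  dept  age  age_x5
6   HR   56     280
8   HR   42     210
sort by age_x5 descending:
  dept  age  age_x5
6   HR   56     280
8   HR   42     210
add column age_x5_minus_age = t['age_x5'] - t['age']:
  dept  age  age_x5  age_x5_minus_age
6   HR   56     280               224
8   HR   42     210               168
value at position 1, column 'age_x5_minus_age' → 168

168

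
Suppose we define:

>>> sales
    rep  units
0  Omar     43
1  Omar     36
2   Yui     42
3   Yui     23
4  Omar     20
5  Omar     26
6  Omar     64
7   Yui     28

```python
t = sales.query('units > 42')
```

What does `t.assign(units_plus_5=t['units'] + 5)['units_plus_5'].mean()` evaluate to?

filter rows where units > 42:
    rep  units
0  Omar     43
6  Omar     64
add column units_plus_5 = t['units'] + 5:
    rep  units  units_plus_5
0  Omar     43            48
6  Omar     64            69

58.5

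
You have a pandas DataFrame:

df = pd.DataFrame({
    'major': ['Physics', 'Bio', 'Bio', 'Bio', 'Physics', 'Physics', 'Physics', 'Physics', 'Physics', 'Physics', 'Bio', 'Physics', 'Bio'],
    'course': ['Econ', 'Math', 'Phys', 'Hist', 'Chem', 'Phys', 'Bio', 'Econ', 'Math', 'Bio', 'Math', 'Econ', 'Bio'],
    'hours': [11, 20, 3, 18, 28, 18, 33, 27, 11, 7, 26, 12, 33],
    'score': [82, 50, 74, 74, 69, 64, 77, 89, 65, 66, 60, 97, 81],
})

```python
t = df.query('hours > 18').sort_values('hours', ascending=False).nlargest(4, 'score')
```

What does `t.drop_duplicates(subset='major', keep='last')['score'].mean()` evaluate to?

filter rows where hours > 18:
      major course  hours  score
1       Bio   Math     20     50
4   Physics   Chem     28     69
6   Physics    Bio     33     77
7   Physics   Econ     27     89
10      Bio   Math     26     60
12      Bio    Bio     33     81
sort by hours descending:
      major course  hours  score
6   Physics    Bio     33     77
12      Bio    Bio     33     81
4   Physics   Chem     28     69
7   Physics   Econ     27     89
10      Bio   Math     26     60
1       Bio   Math     20     50
take 4 rows with largest score:
      major course  hours  score
7   Physics   Econ     27     89
12      Bio    Bio     33     81
6   Physics    Bio     33     77
4   Physics   Chem     28     69
drop duplicate major (keep=last):
      major course  hours  score
12      Bio    Bio     33     81
4   Physics   Chem     28     69
The mean of column 'score' is 75.0.

75.0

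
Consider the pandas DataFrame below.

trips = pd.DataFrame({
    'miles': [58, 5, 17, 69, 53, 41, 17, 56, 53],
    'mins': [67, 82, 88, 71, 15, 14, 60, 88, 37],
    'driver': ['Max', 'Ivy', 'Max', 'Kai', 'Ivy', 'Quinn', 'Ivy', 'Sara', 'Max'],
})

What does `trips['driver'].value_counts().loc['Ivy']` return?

value_counts of driver:
driver
Max      3
Ivy      3
Kai      1
Quinn    1
Sara     1
Name: count, dtype: int64
Hence 3.

3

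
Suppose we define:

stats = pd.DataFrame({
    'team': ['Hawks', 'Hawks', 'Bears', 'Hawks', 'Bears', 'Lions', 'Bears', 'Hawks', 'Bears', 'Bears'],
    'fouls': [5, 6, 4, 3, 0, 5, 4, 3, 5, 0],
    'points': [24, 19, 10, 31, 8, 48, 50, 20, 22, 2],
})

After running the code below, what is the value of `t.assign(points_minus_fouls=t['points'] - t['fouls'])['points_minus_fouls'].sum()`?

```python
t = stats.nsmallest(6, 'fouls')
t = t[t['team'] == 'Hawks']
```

take 6 rows with smallest fouls:
    team  fouls  points
4  Bears      0       8
9  Bears      0       2
3  Hawks      3      31
7  Hawks      3      20
2  Bears      4      10
6  Bears      4      50
filter rows where team == 'Hawks':
    team  fouls  points
3  Hawks      3      31
7  Hawks      3      20
add column points_minus_fouls = t['points'] - t['fouls']:
    team  fouls  points  points_minus_fouls
3  Hawks      3      31                  28
7  Hawks      3      20                  17

45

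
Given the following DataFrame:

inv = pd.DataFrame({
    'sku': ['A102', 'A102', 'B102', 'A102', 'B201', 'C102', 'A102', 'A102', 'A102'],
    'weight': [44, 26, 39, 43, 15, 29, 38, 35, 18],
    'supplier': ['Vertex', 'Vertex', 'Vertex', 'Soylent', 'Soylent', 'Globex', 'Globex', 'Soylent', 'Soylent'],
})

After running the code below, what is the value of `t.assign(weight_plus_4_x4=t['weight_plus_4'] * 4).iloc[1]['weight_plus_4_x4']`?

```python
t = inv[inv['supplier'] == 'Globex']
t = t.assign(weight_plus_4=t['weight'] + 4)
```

filter rows where supplier == 'Globex':
    sku  weight supplier
5  C102      29   Globex
6  A102      38   Globex
add column weight_plus_4 = t['weight'] + 4:
    sku  weight supplier  weight_plus_4
5  C102      29   Globex             33
6  A102      38   Globex             42
add column weight_plus_4_x4 = t['weight_plus_4'] * 4:
    sku  weight supplier  weight_plus_4  weight_plus_4_x4
5  C102      29   Globex             33               132
6  A102      38   Globex             42               168
Hence 168.

168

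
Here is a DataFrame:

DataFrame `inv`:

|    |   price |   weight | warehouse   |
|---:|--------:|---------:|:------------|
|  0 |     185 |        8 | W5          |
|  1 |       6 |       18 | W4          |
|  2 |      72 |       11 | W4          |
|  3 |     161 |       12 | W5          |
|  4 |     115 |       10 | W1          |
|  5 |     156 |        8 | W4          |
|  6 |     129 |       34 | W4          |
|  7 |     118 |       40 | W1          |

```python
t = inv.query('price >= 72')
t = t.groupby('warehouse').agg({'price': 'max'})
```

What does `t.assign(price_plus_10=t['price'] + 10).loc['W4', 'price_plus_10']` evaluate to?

filter rows where price >= 72:
   price  weight warehouse
0    185       8        W5
2     72      11        W4
3    161      12        W5
4    115      10        W1
5    156       8        W4
6    129      34        W4
7    118      40        W1
group by warehouse, max of price:
           price
warehouse       
W1           118
W4           156
W5           185
add column price_plus_10 = t['price'] + 10:
           price  price_plus_10
warehouse                      
W1           118            128
W4           156            166
W5           185            195

166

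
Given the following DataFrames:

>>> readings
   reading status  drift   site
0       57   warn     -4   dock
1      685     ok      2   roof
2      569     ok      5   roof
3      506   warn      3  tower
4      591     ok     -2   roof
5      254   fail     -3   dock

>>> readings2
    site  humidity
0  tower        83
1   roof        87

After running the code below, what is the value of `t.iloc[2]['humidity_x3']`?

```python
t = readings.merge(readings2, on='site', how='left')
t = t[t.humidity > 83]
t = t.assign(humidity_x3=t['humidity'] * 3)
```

merge on 'site' (how='left') → 6 rows:
   reading status  drift   site  humidity
0       57   warn     -4   dock       NaN
1      685     ok      2   roof      87.0
2      569     ok      5   roof      87.0
3      506   warn      3  tower      83.0
4      591     ok     -2   roof      87.0
5      254   fail     -3   dock       NaN
filter rows where humidity > 83:
   reading status  drift  site  humidity
1      685     ok      2  roof      87.0
2      569     ok      5  roof      87.0
4      591     ok     -2  roof      87.0
add column humidity_x3 = t['humidity'] * 3:
   reading status  drift  site  humidity  humidity_x3
1      685     ok      2  roof      87.0        261.0
2      569     ok      5  roof      87.0        261.0
4      591     ok     -2  roof      87.0        261.0
Taking the value at position 2, column 'humidity_x3' gives 261.0.

261.0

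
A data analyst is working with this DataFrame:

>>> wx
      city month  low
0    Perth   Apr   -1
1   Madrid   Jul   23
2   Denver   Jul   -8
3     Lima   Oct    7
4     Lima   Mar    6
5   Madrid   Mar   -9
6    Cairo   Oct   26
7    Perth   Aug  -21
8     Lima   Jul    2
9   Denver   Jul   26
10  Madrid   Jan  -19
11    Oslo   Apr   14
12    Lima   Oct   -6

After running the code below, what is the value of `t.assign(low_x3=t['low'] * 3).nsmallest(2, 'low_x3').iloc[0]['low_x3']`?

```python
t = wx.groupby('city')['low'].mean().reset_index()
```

-33.0

group by city, mean of low:
city
Cairo     26.000000
Denver     9.000000
Lima       2.250000
Madrid    -1.666667
Oslo      14.000000
Perth    -11.000000
Name: low, dtype: float64
reset_index():
     city        low
0   Cairo  26.000000
1  Denver   9.000000
2    Lima   2.250000
3  Madrid  -1.666667
4    Oslo  14.000000
5   Perth -11.000000
add column low_x3 = t['low'] * 3:
     city        low  low_x3
0   Cairo  26.000000   78.00
1  Denver   9.000000   27.00
2    Lima   2.250000    6.75
3  Madrid  -1.666667   -5.00
4    Oslo  14.000000   42.00
5   Perth -11.000000  -33.00
take 2 rows with smallest low_x3:
     city        low  low_x3
5   Perth -11.000000   -33.0
3  Madrid  -1.666667    -5.0
value at position 0, column 'low_x3' → -33.0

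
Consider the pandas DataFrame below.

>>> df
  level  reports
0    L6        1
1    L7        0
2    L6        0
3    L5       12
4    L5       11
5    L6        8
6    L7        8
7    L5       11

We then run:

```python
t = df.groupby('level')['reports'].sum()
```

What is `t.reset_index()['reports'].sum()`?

51

group by level, sum of reports:
level
L5    34
L6     9
L7     8
Name: reports, dtype: int64
reset_index():
  level  reports
0    L5       34
1    L6        9
2    L7        8
So sum() = 51.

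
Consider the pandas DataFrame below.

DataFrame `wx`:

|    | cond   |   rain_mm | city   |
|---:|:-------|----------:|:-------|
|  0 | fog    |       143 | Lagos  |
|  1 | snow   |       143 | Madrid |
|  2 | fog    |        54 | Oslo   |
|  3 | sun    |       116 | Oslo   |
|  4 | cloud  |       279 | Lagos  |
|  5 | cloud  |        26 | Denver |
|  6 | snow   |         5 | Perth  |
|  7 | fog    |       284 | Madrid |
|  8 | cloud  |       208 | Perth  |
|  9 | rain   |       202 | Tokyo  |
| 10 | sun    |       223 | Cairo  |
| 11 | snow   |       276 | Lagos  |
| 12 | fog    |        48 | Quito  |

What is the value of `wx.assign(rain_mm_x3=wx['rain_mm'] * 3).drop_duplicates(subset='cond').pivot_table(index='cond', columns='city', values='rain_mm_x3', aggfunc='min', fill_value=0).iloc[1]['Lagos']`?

429

add column rain_mm_x3 = wx['rain_mm'] * 3:
     cond  rain_mm    city  rain_mm_x3
0     fog      143   Lagos         429
1    snow      143  Madrid         429
2     fog       54    Oslo         162
3     sun      116    Oslo         348
4   cloud      279   Lagos         837
5   cloud       26  Denver          78
6    snow        5   Perth          15
7     fog      284  Madrid         852
8   cloud      208   Perth         624
9    rain      202   Tokyo         606
10    sun      223   Cairo         669
11   snow      276   Lagos         828
12    fog       48   Quito         144
drop duplicate cond (keep=first):
    cond  rain_mm    city  rain_mm_x3
0    fog      143   Lagos         429
1   snow      143  Madrid         429
3    sun      116    Oslo         348
4  cloud      279   Lagos         837
9   rain      202   Tokyo         606
pivot: rows=cond, cols=city, min(rain_mm_x3):
city   Lagos  Madrid  Oslo  Tokyo
cond                             
cloud    837       0     0      0
fog      429       0     0      0
rain       0       0     0    606
snow       0     429     0      0
sun        0       0   348      0
Reading off the value at position 1, column 'Lagos', we get 429.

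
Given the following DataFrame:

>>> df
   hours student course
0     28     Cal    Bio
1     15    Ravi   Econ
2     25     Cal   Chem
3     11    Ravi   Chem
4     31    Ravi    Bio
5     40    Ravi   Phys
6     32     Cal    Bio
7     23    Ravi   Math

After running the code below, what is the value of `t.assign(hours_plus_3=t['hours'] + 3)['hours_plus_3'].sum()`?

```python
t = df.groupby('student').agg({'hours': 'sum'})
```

211

group by student, sum of hours:
         hours
student       
Cal         85
Ravi       120
add column hours_plus_3 = t['hours'] + 3:
         hours  hours_plus_3
student                     
Cal         85            88
Ravi       120           123
Hence 211.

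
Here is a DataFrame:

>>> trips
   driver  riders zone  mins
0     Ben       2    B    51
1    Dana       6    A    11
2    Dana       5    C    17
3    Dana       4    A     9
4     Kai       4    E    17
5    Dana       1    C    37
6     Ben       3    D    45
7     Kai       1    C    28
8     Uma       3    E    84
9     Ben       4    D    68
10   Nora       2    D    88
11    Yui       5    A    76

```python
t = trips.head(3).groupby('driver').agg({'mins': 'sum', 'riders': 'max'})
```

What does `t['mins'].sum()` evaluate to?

79

take first 3 rows:
  driver  riders zone  mins
0    Ben       2    B    51
1   Dana       6    A    11
2   Dana       5    C    17
group by driver: sum(mins), max(riders):
        mins  riders
driver              
Ben       51       2
Dana      28       6
sum of column 'mins' → 79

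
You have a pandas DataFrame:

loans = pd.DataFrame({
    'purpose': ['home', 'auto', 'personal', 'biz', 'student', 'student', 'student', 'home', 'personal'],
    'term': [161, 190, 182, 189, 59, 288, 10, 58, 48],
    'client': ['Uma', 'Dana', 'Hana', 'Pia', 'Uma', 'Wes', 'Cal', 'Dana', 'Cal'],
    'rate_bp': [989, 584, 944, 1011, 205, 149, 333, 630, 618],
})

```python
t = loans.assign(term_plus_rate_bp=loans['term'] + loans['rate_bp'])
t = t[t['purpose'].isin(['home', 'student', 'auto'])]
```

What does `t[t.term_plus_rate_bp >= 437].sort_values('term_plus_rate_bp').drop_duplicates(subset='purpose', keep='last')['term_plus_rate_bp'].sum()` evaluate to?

add column term_plus_rate_bp = loans['term'] + loans['rate_bp']:
    purpose  term client  rate_bp  term_plus_rate_bp
0      home   161    Uma      989               1150
1      auto   190   Dana      584                774
2  personal   182   Hana      944               1126
3       biz   189    Pia     1011               1200
4   student    59    Uma      205                264
5   student   288    Wes      149                437
6   student    10    Cal      333                343
7      home    58   Dana      630                688
8  personal    48    Cal      618                666
filter rows where purpose in ['home', 'student', 'auto']:
   purpose  term client  rate_bp  term_plus_rate_bp
0     home   161    Uma      989               1150
1     auto   190   Dana      584                774
4  student    59    Uma      205                264
5  student   288    Wes      149                437
6  student    10    Cal      333                343
7     home    58   Dana      630                688
filter rows where term_plus_rate_bp >= 437:
   purpose  term client  rate_bp  term_plus_rate_bp
0     home   161    Uma      989               1150
1     auto   190   Dana      584                774
5  student   288    Wes      149                437
7     home    58   Dana      630                688
sort by term_plus_rate_bp:
   purpose  term client  rate_bp  term_plus_rate_bp
5  student   288    Wes      149                437
7     home    58   Dana      630                688
1     auto   190   Dana      584                774
0     home   161    Uma      989               1150
drop duplicate purpose (keep=last):
   purpose  term client  rate_bp  term_plus_rate_bp
5  student   288    Wes      149                437
1     auto   190   Dana      584                774
0     home   161    Uma      989               1150
Reading off the sum of column 'term_plus_rate_bp', we get 2361.

2361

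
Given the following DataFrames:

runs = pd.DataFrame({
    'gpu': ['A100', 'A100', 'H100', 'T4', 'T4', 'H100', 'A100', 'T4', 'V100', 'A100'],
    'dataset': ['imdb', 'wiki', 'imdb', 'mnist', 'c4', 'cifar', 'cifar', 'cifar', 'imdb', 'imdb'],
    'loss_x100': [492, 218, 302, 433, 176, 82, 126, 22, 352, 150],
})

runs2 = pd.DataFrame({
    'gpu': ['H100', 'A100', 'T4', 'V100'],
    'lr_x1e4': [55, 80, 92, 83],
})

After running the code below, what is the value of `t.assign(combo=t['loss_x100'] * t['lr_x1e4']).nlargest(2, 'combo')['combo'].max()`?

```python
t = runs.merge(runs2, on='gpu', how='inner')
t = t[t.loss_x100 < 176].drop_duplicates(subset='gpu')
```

10080

merge on 'gpu' (how='inner') → 10 rows:
    gpu dataset  loss_x100  lr_x1e4
0  A100    imdb        492       80
1  A100    wiki        218       80
2  H100    imdb        302       55
3    T4   mnist        433       92
4    T4      c4        176       92
5  H100   cifar         82       55
6  A100   cifar        126       80
7    T4   cifar         22       92
8  V100    imdb        352       83
9  A100    imdb        150       80
filter rows where loss_x100 < 176:
    gpu dataset  loss_x100  lr_x1e4
5  H100   cifar         82       55
6  A100   cifar        126       80
7    T4   cifar         22       92
9  A100    imdb        150       80
drop duplicate gpu (keep=first):
    gpu dataset  loss_x100  lr_x1e4
5  H100   cifar         82       55
6  A100   cifar        126       80
7    T4   cifar         22       92
add column combo = t['loss_x100'] * t['lr_x1e4']:
    gpu dataset  loss_x100  lr_x1e4  combo
5  H100   cifar         82       55   4510
6  A100   cifar        126       80  10080
7    T4   cifar         22       92   2024
take 2 rows with largest combo:
    gpu dataset  loss_x100  lr_x1e4  combo
6  A100   cifar        126       80  10080
5  H100   cifar         82       55   4510
The max of column 'combo' is 10080.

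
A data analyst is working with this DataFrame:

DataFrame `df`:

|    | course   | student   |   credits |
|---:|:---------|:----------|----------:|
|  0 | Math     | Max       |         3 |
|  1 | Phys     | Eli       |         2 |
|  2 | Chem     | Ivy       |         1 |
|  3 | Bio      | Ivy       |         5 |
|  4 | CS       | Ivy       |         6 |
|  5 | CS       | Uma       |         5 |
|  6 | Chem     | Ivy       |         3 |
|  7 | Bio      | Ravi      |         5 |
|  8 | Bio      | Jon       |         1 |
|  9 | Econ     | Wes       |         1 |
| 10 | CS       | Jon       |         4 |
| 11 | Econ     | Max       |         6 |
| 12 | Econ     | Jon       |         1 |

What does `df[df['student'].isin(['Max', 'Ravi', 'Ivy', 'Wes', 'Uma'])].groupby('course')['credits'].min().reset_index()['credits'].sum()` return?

filter rows where student in ['Max', 'Ravi', 'Ivy', 'Wes', 'Uma']:
   course student  credits
0    Math     Max        3
2    Chem     Ivy        1
3     Bio     Ivy        5
4      CS     Ivy        6
5      CS     Uma        5
6    Chem     Ivy        3
7     Bio    Ravi        5
9    Econ     Wes        1
11   Econ     Max        6
group by course, min of credits:
course
Bio     5
CS      5
Chem    1
Econ    1
Math    3
Name: credits, dtype: int64
reset_index():
  course  credits
0    Bio        5
1     CS        5
2   Chem        1
3   Econ        1
4   Math        3
Hence 15.

15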